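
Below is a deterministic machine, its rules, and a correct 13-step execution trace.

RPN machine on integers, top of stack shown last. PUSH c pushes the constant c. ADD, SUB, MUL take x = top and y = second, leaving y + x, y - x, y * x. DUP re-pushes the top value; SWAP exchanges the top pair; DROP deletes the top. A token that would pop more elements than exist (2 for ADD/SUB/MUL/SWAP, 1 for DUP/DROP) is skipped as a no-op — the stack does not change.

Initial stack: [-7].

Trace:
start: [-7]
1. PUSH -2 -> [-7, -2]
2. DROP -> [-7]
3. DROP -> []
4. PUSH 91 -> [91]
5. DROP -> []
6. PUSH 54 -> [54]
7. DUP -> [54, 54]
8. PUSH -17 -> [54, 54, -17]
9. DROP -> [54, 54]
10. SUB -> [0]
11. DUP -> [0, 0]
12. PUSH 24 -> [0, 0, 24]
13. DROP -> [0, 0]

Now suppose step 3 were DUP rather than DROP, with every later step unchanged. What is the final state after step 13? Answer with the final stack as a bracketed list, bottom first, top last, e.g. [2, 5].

(re-executing from step 3 with the substitution; state before step 3: [-7])
3. DUP -> [-7, -7]
4. PUSH 91 -> [-7, -7, 91]
5. DROP -> [-7, -7]
6. PUSH 54 -> [-7, -7, 54]
7. DUP -> [-7, -7, 54, 54]
8. PUSH -17 -> [-7, -7, 54, 54, -17]
9. DROP -> [-7, -7, 54, 54]
10. SUB -> [-7, -7, 0]
11. DUP -> [-7, -7, 0, 0]
12. PUSH 24 -> [-7, -7, 0, 0, 24]
13. DROP -> [-7, -7, 0, 0]

[-7, -7, 0, 0]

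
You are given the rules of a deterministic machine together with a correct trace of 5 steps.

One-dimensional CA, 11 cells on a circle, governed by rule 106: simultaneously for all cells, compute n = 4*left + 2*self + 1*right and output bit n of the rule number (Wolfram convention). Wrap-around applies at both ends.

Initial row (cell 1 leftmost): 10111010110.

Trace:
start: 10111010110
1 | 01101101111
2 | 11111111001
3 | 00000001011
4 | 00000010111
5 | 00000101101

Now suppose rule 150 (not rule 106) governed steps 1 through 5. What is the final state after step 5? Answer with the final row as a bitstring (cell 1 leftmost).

(re-executing steps 1..5 under rule 150; state before step 1: 10111010110)
1 | 10010010000
2 | 11111111001
3 | 11111110110
4 | 01111100000
5 | 10111010000

10111010000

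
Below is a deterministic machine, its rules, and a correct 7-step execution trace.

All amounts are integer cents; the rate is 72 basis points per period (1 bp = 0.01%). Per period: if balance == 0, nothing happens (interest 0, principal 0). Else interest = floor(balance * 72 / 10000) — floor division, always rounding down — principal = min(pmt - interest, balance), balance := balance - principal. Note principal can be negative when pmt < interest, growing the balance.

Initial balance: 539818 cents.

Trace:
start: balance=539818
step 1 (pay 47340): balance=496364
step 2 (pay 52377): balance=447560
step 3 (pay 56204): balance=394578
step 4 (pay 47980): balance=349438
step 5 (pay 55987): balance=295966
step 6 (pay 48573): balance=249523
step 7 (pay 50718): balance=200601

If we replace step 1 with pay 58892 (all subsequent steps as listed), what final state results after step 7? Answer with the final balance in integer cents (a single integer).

188542

(re-executing from step 1 with the substitution; state before step 1: balance=539818)
step 1 (pay 58892): balance=484812
step 2 (pay 52377): balance=435925
step 3 (pay 56204): balance=382859
step 4 (pay 47980): balance=337635
step 5 (pay 55987): balance=284078
step 6 (pay 48573): balance=237550
step 7 (pay 50718): balance=188542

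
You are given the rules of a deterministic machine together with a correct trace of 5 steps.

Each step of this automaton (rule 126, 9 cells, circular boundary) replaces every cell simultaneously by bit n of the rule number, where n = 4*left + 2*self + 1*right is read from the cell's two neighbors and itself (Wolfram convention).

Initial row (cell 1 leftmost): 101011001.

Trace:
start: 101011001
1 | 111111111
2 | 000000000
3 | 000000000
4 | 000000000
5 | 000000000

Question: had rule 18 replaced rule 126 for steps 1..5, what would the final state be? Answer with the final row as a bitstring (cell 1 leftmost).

(re-executing steps 1..5 under rule 18; state before step 1: 101011001)
1 | 000000110
2 | 000001001
3 | 100010110
4 | 010100000
5 | 100010000

100010000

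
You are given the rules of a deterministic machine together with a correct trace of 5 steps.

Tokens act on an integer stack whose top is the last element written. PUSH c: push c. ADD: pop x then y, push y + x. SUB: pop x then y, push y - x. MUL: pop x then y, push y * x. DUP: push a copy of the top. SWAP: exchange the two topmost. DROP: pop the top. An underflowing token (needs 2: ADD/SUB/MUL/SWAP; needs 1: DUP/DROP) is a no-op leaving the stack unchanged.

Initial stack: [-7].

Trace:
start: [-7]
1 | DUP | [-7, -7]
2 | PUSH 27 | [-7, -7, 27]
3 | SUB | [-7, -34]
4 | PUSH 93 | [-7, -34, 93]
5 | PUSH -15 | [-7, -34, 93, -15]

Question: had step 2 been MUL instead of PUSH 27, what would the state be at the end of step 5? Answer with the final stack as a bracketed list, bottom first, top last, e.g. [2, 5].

(re-executing from step 2 with the substitution; state before step 2: [-7, -7])
2 | MUL | [49]
3 | SUB | [49]
4 | PUSH 93 | [49, 93]
5 | PUSH -15 | [49, 93, -15]

[49, 93, -15]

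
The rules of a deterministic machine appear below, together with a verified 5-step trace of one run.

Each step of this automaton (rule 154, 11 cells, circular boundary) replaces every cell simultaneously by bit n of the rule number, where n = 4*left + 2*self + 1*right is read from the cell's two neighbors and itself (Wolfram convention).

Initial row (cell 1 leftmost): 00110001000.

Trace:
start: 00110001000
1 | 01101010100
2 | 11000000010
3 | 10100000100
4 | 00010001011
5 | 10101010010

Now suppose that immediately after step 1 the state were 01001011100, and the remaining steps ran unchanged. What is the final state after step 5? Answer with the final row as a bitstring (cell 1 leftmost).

state after step 1 := 01001011100
2 | 10110011010
3 | 00101110000
4 | 01001101000
5 | 10111000100

10111000100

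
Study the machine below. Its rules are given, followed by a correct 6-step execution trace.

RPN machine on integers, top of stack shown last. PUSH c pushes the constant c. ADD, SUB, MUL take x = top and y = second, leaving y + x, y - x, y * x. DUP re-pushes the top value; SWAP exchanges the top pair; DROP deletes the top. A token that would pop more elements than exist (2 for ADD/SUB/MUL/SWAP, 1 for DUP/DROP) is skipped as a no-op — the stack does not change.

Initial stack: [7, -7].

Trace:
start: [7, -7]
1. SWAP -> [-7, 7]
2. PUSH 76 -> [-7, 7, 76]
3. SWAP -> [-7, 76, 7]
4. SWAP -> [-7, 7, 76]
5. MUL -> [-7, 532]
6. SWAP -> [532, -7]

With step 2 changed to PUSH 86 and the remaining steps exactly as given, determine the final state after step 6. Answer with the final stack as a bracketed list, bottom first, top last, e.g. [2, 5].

[602, -7]

(re-executing from step 2 with the substitution; state before step 2: [-7, 7])
2. PUSH 86 -> [-7, 7, 86]
3. SWAP -> [-7, 86, 7]
4. SWAP -> [-7, 7, 86]
5. MUL -> [-7, 602]
6. SWAP -> [602, -7]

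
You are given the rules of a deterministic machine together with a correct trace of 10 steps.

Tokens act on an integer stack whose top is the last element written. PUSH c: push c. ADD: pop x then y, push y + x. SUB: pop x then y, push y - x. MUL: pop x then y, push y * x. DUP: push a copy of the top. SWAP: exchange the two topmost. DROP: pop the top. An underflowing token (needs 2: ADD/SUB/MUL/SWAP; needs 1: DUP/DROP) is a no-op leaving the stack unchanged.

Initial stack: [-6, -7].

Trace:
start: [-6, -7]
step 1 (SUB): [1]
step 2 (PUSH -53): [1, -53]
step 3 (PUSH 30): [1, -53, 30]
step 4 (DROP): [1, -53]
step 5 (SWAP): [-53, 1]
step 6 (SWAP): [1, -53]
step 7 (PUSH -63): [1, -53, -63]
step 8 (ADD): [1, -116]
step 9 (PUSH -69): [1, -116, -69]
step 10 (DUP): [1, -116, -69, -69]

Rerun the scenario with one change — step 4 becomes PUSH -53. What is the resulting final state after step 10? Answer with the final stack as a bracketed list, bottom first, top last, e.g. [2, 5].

[1, -53, 30, -116, -69, -69]

(re-executing from step 4 with the substitution; state before step 4: [1, -53, 30])
step 4 (PUSH -53): [1, -53, 30, -53]
step 5 (SWAP): [1, -53, -53, 30]
step 6 (SWAP): [1, -53, 30, -53]
step 7 (PUSH -63): [1, -53, 30, -53, -63]
step 8 (ADD): [1, -53, 30, -116]
step 9 (PUSH -69): [1, -53, 30, -116, -69]
step 10 (DUP): [1, -53, 30, -116, -69, -69]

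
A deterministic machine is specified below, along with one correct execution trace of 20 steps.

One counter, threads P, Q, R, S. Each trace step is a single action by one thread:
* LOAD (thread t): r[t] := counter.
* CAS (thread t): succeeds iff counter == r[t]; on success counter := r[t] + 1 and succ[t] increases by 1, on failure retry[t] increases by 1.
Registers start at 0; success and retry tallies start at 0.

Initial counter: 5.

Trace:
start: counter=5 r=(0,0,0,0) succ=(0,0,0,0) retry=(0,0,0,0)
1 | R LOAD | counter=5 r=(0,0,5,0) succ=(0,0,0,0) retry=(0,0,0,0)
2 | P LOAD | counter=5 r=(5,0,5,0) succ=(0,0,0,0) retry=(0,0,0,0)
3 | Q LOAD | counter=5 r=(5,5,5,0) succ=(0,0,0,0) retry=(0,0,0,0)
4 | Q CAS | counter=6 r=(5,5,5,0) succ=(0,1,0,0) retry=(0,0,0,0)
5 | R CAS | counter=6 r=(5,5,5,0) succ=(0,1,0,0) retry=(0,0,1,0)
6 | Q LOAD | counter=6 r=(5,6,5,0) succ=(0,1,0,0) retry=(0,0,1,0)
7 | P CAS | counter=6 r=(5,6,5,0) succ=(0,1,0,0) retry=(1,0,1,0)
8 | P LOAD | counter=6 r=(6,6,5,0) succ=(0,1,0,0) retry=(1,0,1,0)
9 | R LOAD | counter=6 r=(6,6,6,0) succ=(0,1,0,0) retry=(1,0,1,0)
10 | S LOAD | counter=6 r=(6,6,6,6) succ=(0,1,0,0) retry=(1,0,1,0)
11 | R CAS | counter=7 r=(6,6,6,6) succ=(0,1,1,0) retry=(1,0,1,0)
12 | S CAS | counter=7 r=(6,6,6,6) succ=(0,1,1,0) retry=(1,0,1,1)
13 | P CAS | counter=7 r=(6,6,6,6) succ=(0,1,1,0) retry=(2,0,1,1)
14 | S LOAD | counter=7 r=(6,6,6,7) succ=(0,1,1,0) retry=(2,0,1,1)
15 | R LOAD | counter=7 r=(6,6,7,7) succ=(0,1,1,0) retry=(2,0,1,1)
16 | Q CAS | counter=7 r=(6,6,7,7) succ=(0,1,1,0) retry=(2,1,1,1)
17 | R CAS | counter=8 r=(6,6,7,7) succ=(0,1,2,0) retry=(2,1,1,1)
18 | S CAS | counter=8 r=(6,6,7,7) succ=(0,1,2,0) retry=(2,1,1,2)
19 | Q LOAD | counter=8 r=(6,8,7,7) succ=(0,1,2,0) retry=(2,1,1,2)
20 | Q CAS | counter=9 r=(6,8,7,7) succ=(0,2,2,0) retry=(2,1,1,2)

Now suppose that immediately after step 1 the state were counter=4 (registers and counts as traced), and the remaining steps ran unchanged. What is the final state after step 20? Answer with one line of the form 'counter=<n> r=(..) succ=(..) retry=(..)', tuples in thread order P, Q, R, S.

state after step 1 := counter=4 r=(0,0,5,0) succ=(0,0,0,0) retry=(0,0,0,0)
2 | P LOAD | counter=4 r=(4,0,5,0) succ=(0,0,0,0) retry=(0,0,0,0)
3 | Q LOAD | counter=4 r=(4,4,5,0) succ=(0,0,0,0) retry=(0,0,0,0)
4 | Q CAS | counter=5 r=(4,4,5,0) succ=(0,1,0,0) retry=(0,0,0,0)
5 | R CAS | counter=6 r=(4,4,5,0) succ=(0,1,1,0) retry=(0,0,0,0)
6 | Q LOAD | counter=6 r=(4,6,5,0) succ=(0,1,1,0) retry=(0,0,0,0)
7 | P CAS | counter=6 r=(4,6,5,0) succ=(0,1,1,0) retry=(1,0,0,0)
8 | P LOAD | counter=6 r=(6,6,5,0) succ=(0,1,1,0) retry=(1,0,0,0)
9 | R LOAD | counter=6 r=(6,6,6,0) succ=(0,1,1,0) retry=(1,0,0,0)
10 | S LOAD | counter=6 r=(6,6,6,6) succ=(0,1,1,0) retry=(1,0,0,0)
11 | R CAS | counter=7 r=(6,6,6,6) succ=(0,1,2,0) retry=(1,0,0,0)
12 | S CAS | counter=7 r=(6,6,6,6) succ=(0,1,2,0) retry=(1,0,0,1)
13 | P CAS | counter=7 r=(6,6,6,6) succ=(0,1,2,0) retry=(2,0,0,1)
14 | S LOAD | counter=7 r=(6,6,6,7) succ=(0,1,2,0) retry=(2,0,0,1)
15 | R LOAD | counter=7 r=(6,6,7,7) succ=(0,1,2,0) retry=(2,0,0,1)
16 | Q CAS | counter=7 r=(6,6,7,7) succ=(0,1,2,0) retry=(2,1,0,1)
17 | R CAS | counter=8 r=(6,6,7,7) succ=(0,1,3,0) retry=(2,1,0,1)
18 | S CAS | counter=8 r=(6,6,7,7) succ=(0,1,3,0) retry=(2,1,0,2)
19 | Q LOAD | counter=8 r=(6,8,7,7) succ=(0,1,3,0) retry=(2,1,0,2)
20 | Q CAS | counter=9 r=(6,8,7,7) succ=(0,2,3,0) retry=(2,1,0,2)

counter=9 r=(6,8,7,7) succ=(0,2,3,0) retry=(2,1,0,2)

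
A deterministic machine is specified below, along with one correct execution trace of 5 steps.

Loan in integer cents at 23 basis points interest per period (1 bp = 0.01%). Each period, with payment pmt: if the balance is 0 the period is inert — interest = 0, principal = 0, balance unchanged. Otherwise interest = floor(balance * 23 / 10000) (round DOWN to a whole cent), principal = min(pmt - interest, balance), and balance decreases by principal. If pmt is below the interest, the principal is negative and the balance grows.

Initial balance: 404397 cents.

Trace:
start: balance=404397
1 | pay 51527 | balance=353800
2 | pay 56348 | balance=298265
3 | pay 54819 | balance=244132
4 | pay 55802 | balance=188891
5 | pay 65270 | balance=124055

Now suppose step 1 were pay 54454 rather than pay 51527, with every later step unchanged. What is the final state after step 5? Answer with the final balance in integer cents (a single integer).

(re-executing from step 1 with the substitution; state before step 1: balance=404397)
1 | pay 54454 | balance=350873
2 | pay 56348 | balance=295332
3 | pay 54819 | balance=241192
4 | pay 55802 | balance=185944
5 | pay 65270 | balance=121101

121101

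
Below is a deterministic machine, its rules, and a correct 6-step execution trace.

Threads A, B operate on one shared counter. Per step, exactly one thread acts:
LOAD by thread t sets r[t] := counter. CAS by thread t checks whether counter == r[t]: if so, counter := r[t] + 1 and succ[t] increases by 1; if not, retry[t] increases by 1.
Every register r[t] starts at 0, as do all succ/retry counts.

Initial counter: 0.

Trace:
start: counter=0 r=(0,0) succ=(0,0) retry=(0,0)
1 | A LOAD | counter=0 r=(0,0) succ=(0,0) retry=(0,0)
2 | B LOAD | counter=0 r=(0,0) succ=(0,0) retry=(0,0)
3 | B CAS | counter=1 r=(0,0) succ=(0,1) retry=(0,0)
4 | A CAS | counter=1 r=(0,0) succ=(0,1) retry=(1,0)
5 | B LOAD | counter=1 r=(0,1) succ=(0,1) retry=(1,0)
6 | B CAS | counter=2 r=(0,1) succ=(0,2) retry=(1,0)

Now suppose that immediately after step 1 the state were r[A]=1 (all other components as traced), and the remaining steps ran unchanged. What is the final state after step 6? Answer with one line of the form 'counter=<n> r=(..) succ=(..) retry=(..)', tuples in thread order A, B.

state after step 1 := counter=0 r=(1,0) succ=(0,0) retry=(0,0)
2 | B LOAD | counter=0 r=(1,0) succ=(0,0) retry=(0,0)
3 | B CAS | counter=1 r=(1,0) succ=(0,1) retry=(0,0)
4 | A CAS | counter=2 r=(1,0) succ=(1,1) retry=(0,0)
5 | B LOAD | counter=2 r=(1,2) succ=(1,1) retry=(0,0)
6 | B CAS | counter=3 r=(1,2) succ=(1,2) retry=(0,0)

counter=3 r=(1,2) succ=(1,2) retry=(0,0)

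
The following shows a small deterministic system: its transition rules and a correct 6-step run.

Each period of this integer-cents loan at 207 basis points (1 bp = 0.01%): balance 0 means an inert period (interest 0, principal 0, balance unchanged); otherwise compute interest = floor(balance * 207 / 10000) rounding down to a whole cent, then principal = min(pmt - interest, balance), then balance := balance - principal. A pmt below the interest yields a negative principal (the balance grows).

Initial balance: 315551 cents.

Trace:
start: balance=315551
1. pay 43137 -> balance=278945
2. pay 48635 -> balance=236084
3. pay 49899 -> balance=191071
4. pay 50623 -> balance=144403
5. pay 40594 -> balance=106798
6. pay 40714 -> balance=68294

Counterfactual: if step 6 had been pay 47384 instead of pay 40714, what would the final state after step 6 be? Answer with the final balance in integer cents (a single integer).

61624

(re-executing from step 6 with the substitution; state before step 6: balance=106798)
6. pay 47384 -> balance=61624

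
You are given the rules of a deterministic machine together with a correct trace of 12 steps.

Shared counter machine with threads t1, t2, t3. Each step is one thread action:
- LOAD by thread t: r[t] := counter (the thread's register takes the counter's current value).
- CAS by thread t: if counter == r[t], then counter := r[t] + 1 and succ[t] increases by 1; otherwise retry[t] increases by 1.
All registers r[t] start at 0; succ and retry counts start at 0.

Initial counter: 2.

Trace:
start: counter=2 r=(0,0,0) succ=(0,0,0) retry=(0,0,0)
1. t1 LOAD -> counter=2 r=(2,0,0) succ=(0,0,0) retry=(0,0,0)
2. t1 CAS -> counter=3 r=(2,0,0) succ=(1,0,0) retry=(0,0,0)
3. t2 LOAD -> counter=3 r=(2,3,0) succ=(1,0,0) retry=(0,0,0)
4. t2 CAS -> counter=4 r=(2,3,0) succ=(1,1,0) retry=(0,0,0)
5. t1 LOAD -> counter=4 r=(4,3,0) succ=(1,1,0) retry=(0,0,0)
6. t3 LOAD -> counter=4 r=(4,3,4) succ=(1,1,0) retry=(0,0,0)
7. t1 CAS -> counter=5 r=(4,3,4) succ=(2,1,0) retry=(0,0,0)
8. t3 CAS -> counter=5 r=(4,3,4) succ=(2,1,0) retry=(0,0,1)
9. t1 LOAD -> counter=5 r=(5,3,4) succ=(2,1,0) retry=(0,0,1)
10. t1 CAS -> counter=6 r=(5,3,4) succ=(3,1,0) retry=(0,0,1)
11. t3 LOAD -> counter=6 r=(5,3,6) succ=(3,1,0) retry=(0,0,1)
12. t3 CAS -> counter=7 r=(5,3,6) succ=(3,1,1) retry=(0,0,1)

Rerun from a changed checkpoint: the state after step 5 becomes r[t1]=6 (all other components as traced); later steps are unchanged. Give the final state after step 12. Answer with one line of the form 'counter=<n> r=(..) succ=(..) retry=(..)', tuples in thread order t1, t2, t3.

counter=7 r=(5,3,6) succ=(2,1,2) retry=(1,0,0)

state after step 5 := counter=4 r=(6,3,0) succ=(1,1,0) retry=(0,0,0)
6. t3 LOAD -> counter=4 r=(6,3,4) succ=(1,1,0) retry=(0,0,0)
7. t1 CAS -> counter=4 r=(6,3,4) succ=(1,1,0) retry=(1,0,0)
8. t3 CAS -> counter=5 r=(6,3,4) succ=(1,1,1) retry=(1,0,0)
9. t1 LOAD -> counter=5 r=(5,3,4) succ=(1,1,1) retry=(1,0,0)
10. t1 CAS -> counter=6 r=(5,3,4) succ=(2,1,1) retry=(1,0,0)
11. t3 LOAD -> counter=6 r=(5,3,6) succ=(2,1,1) retry=(1,0,0)
12. t3 CAS -> counter=7 r=(5,3,6) succ=(2,1,2) retry=(1,0,0)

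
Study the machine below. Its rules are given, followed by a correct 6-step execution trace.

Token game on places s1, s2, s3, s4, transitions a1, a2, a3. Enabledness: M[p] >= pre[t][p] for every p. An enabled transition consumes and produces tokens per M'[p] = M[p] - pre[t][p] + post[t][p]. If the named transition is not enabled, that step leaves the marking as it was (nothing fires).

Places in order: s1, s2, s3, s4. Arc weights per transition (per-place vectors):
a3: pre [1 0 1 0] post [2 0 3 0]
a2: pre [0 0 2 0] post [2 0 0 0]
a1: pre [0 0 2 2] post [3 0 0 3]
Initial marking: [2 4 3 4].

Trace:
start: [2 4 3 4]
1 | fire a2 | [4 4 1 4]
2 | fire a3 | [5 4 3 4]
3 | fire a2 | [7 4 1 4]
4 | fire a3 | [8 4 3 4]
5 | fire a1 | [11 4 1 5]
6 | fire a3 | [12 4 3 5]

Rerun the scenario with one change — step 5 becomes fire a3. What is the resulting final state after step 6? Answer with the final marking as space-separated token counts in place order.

(re-executing from step 5 with the substitution; state before step 5: [8 4 3 4])
5 | fire a3 | [9 4 5 4]
6 | fire a3 | [10 4 7 4]

10 4 7 4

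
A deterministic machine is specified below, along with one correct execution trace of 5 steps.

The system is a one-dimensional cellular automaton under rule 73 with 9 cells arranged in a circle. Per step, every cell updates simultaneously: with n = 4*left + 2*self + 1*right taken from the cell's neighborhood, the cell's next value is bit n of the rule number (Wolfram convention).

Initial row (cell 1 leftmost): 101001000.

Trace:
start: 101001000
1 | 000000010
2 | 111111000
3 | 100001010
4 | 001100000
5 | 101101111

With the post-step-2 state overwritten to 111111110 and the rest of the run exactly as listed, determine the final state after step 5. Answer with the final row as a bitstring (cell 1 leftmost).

state after step 2 := 111111110
3 | 100000010
4 | 001111000
5 | 101001011

101001011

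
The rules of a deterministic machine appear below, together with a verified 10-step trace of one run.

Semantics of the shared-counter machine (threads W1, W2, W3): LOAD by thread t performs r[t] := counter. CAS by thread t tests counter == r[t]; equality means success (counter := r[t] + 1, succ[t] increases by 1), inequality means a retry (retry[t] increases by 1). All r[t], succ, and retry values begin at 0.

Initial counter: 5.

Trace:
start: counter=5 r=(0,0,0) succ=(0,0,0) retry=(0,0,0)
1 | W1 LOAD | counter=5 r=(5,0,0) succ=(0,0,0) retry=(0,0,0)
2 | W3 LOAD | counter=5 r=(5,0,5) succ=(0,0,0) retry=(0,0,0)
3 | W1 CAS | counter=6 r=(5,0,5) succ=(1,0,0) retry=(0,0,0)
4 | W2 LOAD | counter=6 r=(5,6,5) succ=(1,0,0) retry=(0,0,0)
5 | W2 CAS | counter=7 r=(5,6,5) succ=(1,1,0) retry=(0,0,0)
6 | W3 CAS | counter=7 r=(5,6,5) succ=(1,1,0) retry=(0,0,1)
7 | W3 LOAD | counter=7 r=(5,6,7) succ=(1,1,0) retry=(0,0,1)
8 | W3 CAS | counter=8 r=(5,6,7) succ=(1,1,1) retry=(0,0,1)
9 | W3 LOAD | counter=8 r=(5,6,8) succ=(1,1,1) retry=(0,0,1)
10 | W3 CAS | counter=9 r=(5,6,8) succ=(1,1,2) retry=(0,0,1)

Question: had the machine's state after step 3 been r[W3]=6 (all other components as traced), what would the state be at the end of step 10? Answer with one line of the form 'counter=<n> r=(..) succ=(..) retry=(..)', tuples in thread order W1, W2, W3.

state after step 3 := counter=6 r=(5,0,6) succ=(1,0,0) retry=(0,0,0)
4 | W2 LOAD | counter=6 r=(5,6,6) succ=(1,0,0) retry=(0,0,0)
5 | W2 CAS | counter=7 r=(5,6,6) succ=(1,1,0) retry=(0,0,0)
6 | W3 CAS | counter=7 r=(5,6,6) succ=(1,1,0) retry=(0,0,1)
7 | W3 LOAD | counter=7 r=(5,6,7) succ=(1,1,0) retry=(0,0,1)
8 | W3 CAS | counter=8 r=(5,6,7) succ=(1,1,1) retry=(0,0,1)
9 | W3 LOAD | counter=8 r=(5,6,8) succ=(1,1,1) retry=(0,0,1)
10 | W3 CAS | counter=9 r=(5,6,8) succ=(1,1,2) retry=(0,0,1)

counter=9 r=(5,6,8) succ=(1,1,2) retry=(0,0,1)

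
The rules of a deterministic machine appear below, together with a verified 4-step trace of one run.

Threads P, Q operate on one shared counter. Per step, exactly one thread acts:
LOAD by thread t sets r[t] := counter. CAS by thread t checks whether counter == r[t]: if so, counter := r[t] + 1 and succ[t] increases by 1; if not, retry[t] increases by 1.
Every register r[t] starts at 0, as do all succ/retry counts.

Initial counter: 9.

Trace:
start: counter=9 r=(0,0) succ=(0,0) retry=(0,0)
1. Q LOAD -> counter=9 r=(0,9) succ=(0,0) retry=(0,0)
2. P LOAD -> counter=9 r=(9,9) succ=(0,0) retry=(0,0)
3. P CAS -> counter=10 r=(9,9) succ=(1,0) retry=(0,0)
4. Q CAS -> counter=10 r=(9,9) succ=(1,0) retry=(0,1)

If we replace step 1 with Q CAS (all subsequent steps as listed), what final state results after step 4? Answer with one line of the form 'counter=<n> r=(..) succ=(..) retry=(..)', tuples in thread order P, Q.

(re-executing from step 1 with the substitution; state before step 1: counter=9 r=(0,0) succ=(0,0) retry=(0,0))
1. Q CAS -> counter=9 r=(0,0) succ=(0,0) retry=(0,1)
2. P LOAD -> counter=9 r=(9,0) succ=(0,0) retry=(0,1)
3. P CAS -> counter=10 r=(9,0) succ=(1,0) retry=(0,1)
4. Q CAS -> counter=10 r=(9,0) succ=(1,0) retry=(0,2)

counter=10 r=(9,0) succ=(1,0) retry=(0,2)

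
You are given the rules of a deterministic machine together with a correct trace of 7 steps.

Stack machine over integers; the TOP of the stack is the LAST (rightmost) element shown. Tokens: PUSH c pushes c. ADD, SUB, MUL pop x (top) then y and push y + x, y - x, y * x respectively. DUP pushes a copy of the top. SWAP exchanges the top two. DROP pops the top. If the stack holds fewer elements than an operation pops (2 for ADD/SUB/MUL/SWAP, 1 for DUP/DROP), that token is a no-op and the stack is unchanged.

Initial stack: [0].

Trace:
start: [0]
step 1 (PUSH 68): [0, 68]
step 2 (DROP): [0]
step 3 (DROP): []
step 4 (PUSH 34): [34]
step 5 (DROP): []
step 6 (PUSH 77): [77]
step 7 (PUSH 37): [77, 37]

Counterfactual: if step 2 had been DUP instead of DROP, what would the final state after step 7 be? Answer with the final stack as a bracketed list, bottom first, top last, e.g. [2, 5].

(re-executing from step 2 with the substitution; state before step 2: [0, 68])
step 2 (DUP): [0, 68, 68]
step 3 (DROP): [0, 68]
step 4 (PUSH 34): [0, 68, 34]
step 5 (DROP): [0, 68]
step 6 (PUSH 77): [0, 68, 77]
step 7 (PUSH 37): [0, 68, 77, 37]

[0, 68, 77, 37]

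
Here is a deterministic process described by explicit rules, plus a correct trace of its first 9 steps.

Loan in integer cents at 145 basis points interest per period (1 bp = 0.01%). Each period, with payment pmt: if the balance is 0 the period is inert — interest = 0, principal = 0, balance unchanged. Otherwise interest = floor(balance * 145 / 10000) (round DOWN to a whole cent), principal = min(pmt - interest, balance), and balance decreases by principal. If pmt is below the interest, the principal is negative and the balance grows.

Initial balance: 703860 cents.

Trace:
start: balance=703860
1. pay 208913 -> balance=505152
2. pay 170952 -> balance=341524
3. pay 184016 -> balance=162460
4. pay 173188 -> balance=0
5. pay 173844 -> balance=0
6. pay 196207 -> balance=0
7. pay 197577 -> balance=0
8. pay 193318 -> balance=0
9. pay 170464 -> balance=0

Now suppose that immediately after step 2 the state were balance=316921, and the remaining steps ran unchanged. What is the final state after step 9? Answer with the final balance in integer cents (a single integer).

state after step 2 := balance=316921
3. pay 184016 -> balance=137500
4. pay 173188 -> balance=0
5. pay 173844 -> balance=0
6. pay 196207 -> balance=0
7. pay 197577 -> balance=0
8. pay 193318 -> balance=0
9. pay 170464 -> balance=0

0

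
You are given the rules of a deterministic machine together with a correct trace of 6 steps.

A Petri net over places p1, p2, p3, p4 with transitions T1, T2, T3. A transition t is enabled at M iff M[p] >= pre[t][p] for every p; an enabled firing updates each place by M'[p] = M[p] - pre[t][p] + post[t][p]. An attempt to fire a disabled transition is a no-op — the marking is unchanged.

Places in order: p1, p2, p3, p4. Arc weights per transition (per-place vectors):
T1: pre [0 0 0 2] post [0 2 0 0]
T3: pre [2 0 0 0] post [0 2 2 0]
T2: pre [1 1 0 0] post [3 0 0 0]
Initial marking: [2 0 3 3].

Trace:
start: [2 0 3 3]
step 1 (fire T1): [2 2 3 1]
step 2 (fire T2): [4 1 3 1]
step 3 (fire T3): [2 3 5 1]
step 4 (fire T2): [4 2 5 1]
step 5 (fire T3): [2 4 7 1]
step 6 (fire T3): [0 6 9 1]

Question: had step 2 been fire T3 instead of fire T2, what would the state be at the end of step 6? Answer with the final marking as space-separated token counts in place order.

0 4 5 1

(re-executing from step 2 with the substitution; state before step 2: [2 2 3 1])
step 2 (fire T3): [0 4 5 1]
step 3 (fire T3): [0 4 5 1]
step 4 (fire T2): [0 4 5 1]
step 5 (fire T3): [0 4 5 1]
step 6 (fire T3): [0 4 5 1]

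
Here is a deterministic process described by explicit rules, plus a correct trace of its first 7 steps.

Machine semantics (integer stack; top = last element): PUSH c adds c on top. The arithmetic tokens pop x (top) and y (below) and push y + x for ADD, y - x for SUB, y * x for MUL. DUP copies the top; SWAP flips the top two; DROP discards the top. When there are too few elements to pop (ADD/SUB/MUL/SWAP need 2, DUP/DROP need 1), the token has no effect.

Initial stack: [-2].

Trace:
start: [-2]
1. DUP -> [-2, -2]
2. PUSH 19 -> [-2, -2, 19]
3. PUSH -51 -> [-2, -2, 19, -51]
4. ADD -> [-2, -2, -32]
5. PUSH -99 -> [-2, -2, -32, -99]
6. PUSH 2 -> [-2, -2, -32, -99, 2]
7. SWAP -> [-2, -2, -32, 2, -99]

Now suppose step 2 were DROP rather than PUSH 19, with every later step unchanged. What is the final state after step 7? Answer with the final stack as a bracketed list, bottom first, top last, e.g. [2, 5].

(re-executing from step 2 with the substitution; state before step 2: [-2, -2])
2. DROP -> [-2]
3. PUSH -51 -> [-2, -51]
4. ADD -> [-53]
5. PUSH -99 -> [-53, -99]
6. PUSH 2 -> [-53, -99, 2]
7. SWAP -> [-53, 2, -99]

[-53, 2, -99]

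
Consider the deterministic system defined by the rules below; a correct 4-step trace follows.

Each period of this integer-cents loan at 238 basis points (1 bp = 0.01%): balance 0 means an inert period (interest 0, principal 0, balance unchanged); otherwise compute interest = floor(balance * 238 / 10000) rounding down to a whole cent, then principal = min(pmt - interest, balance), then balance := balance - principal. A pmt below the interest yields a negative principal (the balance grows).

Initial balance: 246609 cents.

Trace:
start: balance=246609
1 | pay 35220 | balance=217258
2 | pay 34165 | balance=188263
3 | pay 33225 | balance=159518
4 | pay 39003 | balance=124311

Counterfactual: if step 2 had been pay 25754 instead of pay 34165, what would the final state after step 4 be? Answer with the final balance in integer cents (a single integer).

133127

(re-executing from step 2 with the substitution; state before step 2: balance=217258)
2 | pay 25754 | balance=196674
3 | pay 33225 | balance=168129
4 | pay 39003 | balance=133127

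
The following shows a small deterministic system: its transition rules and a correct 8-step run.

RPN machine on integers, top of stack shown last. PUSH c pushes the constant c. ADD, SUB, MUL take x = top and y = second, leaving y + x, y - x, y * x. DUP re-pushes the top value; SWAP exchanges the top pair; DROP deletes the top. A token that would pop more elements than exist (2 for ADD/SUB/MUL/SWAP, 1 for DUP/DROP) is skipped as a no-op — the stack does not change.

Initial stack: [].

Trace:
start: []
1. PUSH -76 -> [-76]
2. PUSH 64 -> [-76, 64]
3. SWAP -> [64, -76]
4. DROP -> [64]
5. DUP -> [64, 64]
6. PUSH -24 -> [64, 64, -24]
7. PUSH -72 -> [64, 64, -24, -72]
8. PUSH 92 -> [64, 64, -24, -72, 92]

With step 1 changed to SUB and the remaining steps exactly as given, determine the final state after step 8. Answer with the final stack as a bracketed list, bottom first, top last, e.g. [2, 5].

[-24, -72, 92]

(re-executing from step 1 with the substitution; state before step 1: [])
1. SUB -> []
2. PUSH 64 -> [64]
3. SWAP -> [64]
4. DROP -> []
5. DUP -> []
6. PUSH -24 -> [-24]
7. PUSH -72 -> [-24, -72]
8. PUSH 92 -> [-24, -72, 92]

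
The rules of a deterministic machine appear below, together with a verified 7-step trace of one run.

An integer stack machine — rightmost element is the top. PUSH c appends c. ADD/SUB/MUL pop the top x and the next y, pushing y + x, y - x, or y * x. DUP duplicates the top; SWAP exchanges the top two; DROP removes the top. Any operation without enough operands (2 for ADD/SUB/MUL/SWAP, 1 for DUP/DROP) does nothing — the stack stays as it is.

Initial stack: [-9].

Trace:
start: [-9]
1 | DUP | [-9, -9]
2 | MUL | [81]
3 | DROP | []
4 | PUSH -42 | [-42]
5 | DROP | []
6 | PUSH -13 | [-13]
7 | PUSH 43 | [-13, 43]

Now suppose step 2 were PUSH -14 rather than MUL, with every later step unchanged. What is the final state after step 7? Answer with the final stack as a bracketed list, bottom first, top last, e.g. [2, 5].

[-9, -9, -13, 43]

(re-executing from step 2 with the substitution; state before step 2: [-9, -9])
2 | PUSH -14 | [-9, -9, -14]
3 | DROP | [-9, -9]
4 | PUSH -42 | [-9, -9, -42]
5 | DROP | [-9, -9]
6 | PUSH -13 | [-9, -9, -13]
7 | PUSH 43 | [-9, -9, -13, 43]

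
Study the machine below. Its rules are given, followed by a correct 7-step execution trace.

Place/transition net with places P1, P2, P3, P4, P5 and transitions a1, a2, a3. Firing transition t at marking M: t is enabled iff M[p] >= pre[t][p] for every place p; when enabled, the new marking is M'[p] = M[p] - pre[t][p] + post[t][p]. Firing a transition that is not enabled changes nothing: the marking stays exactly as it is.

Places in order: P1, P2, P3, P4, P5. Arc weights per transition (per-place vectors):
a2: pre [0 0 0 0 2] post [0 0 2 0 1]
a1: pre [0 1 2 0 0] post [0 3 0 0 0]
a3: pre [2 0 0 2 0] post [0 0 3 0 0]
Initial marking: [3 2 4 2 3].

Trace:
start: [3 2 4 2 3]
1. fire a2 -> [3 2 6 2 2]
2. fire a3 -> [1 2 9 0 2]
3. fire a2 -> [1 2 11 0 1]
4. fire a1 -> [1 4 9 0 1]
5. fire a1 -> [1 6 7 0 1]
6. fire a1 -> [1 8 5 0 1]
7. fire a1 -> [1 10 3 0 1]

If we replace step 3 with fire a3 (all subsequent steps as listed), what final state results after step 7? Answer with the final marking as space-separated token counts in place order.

(re-executing from step 3 with the substitution; state before step 3: [1 2 9 0 2])
3. fire a3 -> [1 2 9 0 2]
4. fire a1 -> [1 4 7 0 2]
5. fire a1 -> [1 6 5 0 2]
6. fire a1 -> [1 8 3 0 2]
7. fire a1 -> [1 10 1 0 2]

1 10 1 0 2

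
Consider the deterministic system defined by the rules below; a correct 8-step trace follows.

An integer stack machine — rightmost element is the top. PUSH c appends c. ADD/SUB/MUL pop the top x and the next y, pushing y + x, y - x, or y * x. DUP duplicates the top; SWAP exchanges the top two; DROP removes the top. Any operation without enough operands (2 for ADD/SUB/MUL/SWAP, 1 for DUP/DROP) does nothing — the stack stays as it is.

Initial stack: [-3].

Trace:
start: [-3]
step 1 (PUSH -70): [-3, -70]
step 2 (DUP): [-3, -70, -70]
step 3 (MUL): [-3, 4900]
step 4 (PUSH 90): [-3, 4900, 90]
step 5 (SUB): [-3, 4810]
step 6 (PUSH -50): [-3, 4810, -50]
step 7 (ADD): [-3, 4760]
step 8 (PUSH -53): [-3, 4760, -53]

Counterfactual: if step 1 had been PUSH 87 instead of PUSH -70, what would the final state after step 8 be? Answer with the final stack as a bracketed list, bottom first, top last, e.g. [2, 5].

(re-executing from step 1 with the substitution; state before step 1: [-3])
step 1 (PUSH 87): [-3, 87]
step 2 (DUP): [-3, 87, 87]
step 3 (MUL): [-3, 7569]
step 4 (PUSH 90): [-3, 7569, 90]
step 5 (SUB): [-3, 7479]
step 6 (PUSH -50): [-3, 7479, -50]
step 7 (ADD): [-3, 7429]
step 8 (PUSH -53): [-3, 7429, -53]

[-3, 7429, -53]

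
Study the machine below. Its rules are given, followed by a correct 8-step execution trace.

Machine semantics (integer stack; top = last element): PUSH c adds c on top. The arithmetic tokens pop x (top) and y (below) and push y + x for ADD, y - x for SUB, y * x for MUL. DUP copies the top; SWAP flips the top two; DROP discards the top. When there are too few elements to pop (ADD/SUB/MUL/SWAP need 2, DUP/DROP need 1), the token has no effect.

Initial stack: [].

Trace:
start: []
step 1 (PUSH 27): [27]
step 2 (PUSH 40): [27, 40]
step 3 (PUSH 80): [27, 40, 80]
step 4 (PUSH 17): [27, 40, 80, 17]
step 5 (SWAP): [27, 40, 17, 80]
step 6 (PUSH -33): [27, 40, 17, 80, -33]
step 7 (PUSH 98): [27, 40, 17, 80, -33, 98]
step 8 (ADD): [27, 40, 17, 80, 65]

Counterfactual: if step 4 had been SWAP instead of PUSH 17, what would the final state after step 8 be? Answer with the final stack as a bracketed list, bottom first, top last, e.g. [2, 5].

[27, 40, 80, 65]

(re-executing from step 4 with the substitution; state before step 4: [27, 40, 80])
step 4 (SWAP): [27, 80, 40]
step 5 (SWAP): [27, 40, 80]
step 6 (PUSH -33): [27, 40, 80, -33]
step 7 (PUSH 98): [27, 40, 80, -33, 98]
step 8 (ADD): [27, 40, 80, 65]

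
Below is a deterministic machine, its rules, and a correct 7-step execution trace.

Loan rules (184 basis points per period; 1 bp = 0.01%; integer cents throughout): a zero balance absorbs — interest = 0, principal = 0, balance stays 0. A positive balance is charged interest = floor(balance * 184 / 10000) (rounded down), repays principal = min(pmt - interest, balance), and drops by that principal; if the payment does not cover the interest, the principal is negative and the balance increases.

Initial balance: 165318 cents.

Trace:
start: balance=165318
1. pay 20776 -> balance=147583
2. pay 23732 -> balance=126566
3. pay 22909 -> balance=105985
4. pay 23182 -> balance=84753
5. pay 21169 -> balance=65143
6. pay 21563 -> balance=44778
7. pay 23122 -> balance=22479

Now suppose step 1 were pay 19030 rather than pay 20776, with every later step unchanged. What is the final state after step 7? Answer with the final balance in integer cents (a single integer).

(re-executing from step 1 with the substitution; state before step 1: balance=165318)
1. pay 19030 -> balance=149329
2. pay 23732 -> balance=128344
3. pay 22909 -> balance=107796
4. pay 23182 -> balance=86597
5. pay 21169 -> balance=67021
6. pay 21563 -> balance=46691
7. pay 23122 -> balance=24428

24428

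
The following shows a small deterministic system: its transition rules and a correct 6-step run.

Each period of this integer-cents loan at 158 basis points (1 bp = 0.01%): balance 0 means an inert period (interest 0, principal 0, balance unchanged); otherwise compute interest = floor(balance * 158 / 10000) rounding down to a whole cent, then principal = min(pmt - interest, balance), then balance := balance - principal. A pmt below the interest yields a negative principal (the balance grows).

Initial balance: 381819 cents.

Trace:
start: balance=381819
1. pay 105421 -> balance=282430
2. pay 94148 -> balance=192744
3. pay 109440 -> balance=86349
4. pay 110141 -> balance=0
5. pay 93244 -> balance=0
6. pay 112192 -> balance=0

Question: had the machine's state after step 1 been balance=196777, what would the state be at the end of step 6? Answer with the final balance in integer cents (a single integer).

0

state after step 1 := balance=196777
2. pay 94148 -> balance=105738
3. pay 109440 -> balance=0
4. pay 110141 -> balance=0
5. pay 93244 -> balance=0
6. pay 112192 -> balance=0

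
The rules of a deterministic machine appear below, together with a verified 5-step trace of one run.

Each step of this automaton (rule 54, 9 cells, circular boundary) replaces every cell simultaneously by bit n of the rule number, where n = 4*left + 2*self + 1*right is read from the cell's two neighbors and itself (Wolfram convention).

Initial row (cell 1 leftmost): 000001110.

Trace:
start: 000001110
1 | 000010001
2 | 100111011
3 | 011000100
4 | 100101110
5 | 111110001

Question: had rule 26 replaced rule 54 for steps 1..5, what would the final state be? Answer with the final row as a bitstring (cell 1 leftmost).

101110000

(re-executing steps 1..5 under rule 26; state before step 1: 000001110)
1 | 000011001
2 | 100110110
3 | 011100100
4 | 110011010
5 | 101110000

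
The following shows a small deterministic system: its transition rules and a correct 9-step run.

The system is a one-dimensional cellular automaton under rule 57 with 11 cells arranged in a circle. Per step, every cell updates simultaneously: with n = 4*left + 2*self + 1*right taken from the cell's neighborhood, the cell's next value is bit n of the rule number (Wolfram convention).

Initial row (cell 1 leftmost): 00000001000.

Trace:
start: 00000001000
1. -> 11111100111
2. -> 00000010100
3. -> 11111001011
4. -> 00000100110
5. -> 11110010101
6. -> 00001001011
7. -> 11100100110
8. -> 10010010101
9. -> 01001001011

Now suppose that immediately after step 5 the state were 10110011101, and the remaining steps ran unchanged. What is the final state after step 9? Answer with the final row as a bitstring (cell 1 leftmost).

01010101011

state after step 5 := 10110011101
6. -> 01101010011
7. -> 11010101010
8. -> 10101010101
9. -> 01010101011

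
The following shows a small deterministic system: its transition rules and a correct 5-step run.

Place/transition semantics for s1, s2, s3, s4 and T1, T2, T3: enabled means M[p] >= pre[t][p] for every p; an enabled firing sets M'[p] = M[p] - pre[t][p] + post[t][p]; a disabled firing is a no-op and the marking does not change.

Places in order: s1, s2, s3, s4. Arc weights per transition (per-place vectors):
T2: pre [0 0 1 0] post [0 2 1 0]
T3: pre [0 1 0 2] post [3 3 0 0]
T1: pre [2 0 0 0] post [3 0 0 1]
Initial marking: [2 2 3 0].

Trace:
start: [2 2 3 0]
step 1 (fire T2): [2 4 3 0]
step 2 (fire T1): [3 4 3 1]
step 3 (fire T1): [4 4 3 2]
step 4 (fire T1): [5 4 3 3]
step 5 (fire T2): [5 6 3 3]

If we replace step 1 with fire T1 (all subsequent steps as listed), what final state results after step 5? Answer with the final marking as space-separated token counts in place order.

(re-executing from step 1 with the substitution; state before step 1: [2 2 3 0])
step 1 (fire T1): [3 2 3 1]
step 2 (fire T1): [4 2 3 2]
step 3 (fire T1): [5 2 3 3]
step 4 (fire T1): [6 2 3 4]
step 5 (fire T2): [6 4 3 4]

6 4 3 4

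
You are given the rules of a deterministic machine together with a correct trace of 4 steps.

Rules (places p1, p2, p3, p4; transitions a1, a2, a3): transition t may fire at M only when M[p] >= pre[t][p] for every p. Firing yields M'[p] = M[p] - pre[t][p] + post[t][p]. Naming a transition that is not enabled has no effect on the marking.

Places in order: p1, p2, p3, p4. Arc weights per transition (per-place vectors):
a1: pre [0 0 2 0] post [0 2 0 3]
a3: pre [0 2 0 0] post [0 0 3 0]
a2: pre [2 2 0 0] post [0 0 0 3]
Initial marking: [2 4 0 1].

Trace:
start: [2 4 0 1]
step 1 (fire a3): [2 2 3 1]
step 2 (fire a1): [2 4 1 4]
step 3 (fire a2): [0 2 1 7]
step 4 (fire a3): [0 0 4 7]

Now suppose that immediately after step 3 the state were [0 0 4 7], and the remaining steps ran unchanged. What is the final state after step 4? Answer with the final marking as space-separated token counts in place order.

0 0 4 7

state after step 3 := [0 0 4 7]
step 4 (fire a3): [0 0 4 7]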